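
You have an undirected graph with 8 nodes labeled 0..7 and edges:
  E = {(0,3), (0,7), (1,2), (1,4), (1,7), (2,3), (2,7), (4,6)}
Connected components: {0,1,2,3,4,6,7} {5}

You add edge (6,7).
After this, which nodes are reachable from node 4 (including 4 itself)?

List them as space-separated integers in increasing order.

Before: nodes reachable from 4: {0,1,2,3,4,6,7}
Adding (6,7): both endpoints already in same component. Reachability from 4 unchanged.
After: nodes reachable from 4: {0,1,2,3,4,6,7}

Answer: 0 1 2 3 4 6 7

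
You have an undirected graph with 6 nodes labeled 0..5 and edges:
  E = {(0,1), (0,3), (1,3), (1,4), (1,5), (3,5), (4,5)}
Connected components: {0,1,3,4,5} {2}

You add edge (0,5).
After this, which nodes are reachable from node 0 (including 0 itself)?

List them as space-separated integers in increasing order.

Answer: 0 1 3 4 5

Derivation:
Before: nodes reachable from 0: {0,1,3,4,5}
Adding (0,5): both endpoints already in same component. Reachability from 0 unchanged.
After: nodes reachable from 0: {0,1,3,4,5}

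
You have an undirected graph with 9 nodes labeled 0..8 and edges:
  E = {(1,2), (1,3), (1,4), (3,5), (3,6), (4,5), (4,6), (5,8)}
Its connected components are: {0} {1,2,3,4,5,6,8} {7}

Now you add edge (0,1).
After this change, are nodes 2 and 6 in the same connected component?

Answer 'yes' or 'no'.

Answer: yes

Derivation:
Initial components: {0} {1,2,3,4,5,6,8} {7}
Adding edge (0,1): merges {0} and {1,2,3,4,5,6,8}.
New components: {0,1,2,3,4,5,6,8} {7}
Are 2 and 6 in the same component? yes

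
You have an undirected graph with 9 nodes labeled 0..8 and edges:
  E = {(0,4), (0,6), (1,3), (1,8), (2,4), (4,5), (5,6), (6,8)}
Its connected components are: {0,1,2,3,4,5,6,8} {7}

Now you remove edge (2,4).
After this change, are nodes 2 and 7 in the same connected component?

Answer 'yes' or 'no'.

Answer: no

Derivation:
Initial components: {0,1,2,3,4,5,6,8} {7}
Removing edge (2,4): it was a bridge — component count 2 -> 3.
New components: {0,1,3,4,5,6,8} {2} {7}
Are 2 and 7 in the same component? no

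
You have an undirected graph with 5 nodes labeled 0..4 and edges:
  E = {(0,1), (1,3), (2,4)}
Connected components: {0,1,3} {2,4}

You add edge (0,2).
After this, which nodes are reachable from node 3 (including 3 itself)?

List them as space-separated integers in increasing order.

Before: nodes reachable from 3: {0,1,3}
Adding (0,2): merges 3's component with another. Reachability grows.
After: nodes reachable from 3: {0,1,2,3,4}

Answer: 0 1 2 3 4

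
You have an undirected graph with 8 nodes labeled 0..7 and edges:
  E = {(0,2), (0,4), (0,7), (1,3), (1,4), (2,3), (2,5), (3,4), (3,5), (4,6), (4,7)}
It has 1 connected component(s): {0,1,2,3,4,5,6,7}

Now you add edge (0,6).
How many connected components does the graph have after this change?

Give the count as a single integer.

Initial component count: 1
Add (0,6): endpoints already in same component. Count unchanged: 1.
New component count: 1

Answer: 1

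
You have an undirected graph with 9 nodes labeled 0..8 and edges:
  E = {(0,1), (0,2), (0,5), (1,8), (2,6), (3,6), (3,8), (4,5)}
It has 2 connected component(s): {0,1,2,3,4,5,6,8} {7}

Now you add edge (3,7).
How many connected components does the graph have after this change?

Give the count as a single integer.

Answer: 1

Derivation:
Initial component count: 2
Add (3,7): merges two components. Count decreases: 2 -> 1.
New component count: 1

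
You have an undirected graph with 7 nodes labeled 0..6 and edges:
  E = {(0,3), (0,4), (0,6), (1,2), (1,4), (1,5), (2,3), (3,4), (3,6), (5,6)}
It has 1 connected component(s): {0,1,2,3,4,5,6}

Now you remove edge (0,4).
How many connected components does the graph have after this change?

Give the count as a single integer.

Answer: 1

Derivation:
Initial component count: 1
Remove (0,4): not a bridge. Count unchanged: 1.
  After removal, components: {0,1,2,3,4,5,6}
New component count: 1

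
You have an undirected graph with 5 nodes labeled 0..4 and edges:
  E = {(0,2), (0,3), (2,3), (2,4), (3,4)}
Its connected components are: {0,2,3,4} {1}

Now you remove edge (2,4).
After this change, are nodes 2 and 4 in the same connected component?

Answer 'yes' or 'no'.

Answer: yes

Derivation:
Initial components: {0,2,3,4} {1}
Removing edge (2,4): not a bridge — component count unchanged at 2.
New components: {0,2,3,4} {1}
Are 2 and 4 in the same component? yes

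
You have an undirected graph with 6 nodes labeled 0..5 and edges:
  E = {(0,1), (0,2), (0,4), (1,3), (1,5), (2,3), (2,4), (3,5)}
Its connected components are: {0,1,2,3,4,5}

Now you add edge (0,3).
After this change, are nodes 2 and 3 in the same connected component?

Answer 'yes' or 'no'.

Answer: yes

Derivation:
Initial components: {0,1,2,3,4,5}
Adding edge (0,3): both already in same component {0,1,2,3,4,5}. No change.
New components: {0,1,2,3,4,5}
Are 2 and 3 in the same component? yes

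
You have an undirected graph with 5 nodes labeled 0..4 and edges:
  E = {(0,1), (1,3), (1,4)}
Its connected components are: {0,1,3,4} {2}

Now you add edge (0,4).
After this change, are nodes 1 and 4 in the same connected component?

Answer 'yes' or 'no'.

Initial components: {0,1,3,4} {2}
Adding edge (0,4): both already in same component {0,1,3,4}. No change.
New components: {0,1,3,4} {2}
Are 1 and 4 in the same component? yes

Answer: yes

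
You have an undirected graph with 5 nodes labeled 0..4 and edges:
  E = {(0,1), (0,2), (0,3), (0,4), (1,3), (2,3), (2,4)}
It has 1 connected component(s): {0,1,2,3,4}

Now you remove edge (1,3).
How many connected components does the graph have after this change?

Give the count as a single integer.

Answer: 1

Derivation:
Initial component count: 1
Remove (1,3): not a bridge. Count unchanged: 1.
  After removal, components: {0,1,2,3,4}
New component count: 1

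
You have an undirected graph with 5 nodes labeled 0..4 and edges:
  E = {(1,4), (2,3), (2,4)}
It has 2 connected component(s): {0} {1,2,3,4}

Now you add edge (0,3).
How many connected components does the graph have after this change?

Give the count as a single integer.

Initial component count: 2
Add (0,3): merges two components. Count decreases: 2 -> 1.
New component count: 1

Answer: 1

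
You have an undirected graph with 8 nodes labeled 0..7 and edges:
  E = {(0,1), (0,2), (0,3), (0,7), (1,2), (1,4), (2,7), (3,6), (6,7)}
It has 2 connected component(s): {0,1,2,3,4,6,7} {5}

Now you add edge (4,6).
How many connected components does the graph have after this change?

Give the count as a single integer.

Answer: 2

Derivation:
Initial component count: 2
Add (4,6): endpoints already in same component. Count unchanged: 2.
New component count: 2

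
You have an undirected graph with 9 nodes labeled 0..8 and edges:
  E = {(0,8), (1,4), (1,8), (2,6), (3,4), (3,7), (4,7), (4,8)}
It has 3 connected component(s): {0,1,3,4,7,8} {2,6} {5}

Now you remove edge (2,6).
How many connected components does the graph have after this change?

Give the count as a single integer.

Initial component count: 3
Remove (2,6): it was a bridge. Count increases: 3 -> 4.
  After removal, components: {0,1,3,4,7,8} {2} {5} {6}
New component count: 4

Answer: 4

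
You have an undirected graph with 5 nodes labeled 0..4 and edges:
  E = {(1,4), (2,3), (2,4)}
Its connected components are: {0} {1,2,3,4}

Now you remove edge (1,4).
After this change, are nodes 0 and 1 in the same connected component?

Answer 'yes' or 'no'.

Answer: no

Derivation:
Initial components: {0} {1,2,3,4}
Removing edge (1,4): it was a bridge — component count 2 -> 3.
New components: {0} {1} {2,3,4}
Are 0 and 1 in the same component? no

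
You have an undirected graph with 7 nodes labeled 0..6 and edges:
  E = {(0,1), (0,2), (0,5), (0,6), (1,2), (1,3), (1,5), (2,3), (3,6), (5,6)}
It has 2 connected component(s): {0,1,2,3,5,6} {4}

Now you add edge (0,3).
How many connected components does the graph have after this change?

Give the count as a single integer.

Initial component count: 2
Add (0,3): endpoints already in same component. Count unchanged: 2.
New component count: 2

Answer: 2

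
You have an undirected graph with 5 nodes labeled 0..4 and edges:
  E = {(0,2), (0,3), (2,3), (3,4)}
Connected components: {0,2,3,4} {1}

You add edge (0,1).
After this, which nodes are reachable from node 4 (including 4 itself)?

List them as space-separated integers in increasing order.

Answer: 0 1 2 3 4

Derivation:
Before: nodes reachable from 4: {0,2,3,4}
Adding (0,1): merges 4's component with another. Reachability grows.
After: nodes reachable from 4: {0,1,2,3,4}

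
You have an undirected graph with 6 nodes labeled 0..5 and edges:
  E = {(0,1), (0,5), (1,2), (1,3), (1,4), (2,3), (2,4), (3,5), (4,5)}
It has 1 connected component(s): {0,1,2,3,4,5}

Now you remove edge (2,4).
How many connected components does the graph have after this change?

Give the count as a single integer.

Initial component count: 1
Remove (2,4): not a bridge. Count unchanged: 1.
  After removal, components: {0,1,2,3,4,5}
New component count: 1

Answer: 1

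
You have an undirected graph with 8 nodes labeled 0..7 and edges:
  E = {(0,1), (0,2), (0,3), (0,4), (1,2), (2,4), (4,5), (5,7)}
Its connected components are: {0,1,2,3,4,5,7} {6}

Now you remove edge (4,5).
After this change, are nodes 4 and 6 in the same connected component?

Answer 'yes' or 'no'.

Initial components: {0,1,2,3,4,5,7} {6}
Removing edge (4,5): it was a bridge — component count 2 -> 3.
New components: {0,1,2,3,4} {5,7} {6}
Are 4 and 6 in the same component? no

Answer: no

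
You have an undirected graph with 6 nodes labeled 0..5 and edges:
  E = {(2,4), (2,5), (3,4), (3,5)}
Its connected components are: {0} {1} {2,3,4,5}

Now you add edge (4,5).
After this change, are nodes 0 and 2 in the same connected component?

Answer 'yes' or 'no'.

Initial components: {0} {1} {2,3,4,5}
Adding edge (4,5): both already in same component {2,3,4,5}. No change.
New components: {0} {1} {2,3,4,5}
Are 0 and 2 in the same component? no

Answer: no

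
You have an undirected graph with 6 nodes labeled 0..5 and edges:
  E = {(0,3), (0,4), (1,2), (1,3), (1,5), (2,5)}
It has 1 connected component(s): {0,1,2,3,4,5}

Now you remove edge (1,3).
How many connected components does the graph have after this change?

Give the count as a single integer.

Answer: 2

Derivation:
Initial component count: 1
Remove (1,3): it was a bridge. Count increases: 1 -> 2.
  After removal, components: {0,3,4} {1,2,5}
New component count: 2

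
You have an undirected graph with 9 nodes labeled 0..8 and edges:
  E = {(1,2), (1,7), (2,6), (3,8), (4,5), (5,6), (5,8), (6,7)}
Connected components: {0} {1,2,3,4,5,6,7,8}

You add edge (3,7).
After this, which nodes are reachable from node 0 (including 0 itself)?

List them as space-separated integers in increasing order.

Answer: 0

Derivation:
Before: nodes reachable from 0: {0}
Adding (3,7): both endpoints already in same component. Reachability from 0 unchanged.
After: nodes reachable from 0: {0}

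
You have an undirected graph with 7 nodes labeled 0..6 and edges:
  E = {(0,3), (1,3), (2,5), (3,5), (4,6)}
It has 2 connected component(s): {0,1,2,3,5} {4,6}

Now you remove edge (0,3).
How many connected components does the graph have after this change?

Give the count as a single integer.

Initial component count: 2
Remove (0,3): it was a bridge. Count increases: 2 -> 3.
  After removal, components: {0} {1,2,3,5} {4,6}
New component count: 3

Answer: 3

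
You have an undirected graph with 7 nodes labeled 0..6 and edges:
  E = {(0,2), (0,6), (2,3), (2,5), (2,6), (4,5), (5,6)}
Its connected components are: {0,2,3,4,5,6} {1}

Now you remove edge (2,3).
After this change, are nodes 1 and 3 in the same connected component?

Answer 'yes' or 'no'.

Initial components: {0,2,3,4,5,6} {1}
Removing edge (2,3): it was a bridge — component count 2 -> 3.
New components: {0,2,4,5,6} {1} {3}
Are 1 and 3 in the same component? no

Answer: no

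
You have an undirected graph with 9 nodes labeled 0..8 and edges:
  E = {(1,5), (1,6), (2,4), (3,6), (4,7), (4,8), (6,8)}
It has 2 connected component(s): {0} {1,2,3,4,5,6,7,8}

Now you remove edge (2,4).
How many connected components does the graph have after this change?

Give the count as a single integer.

Answer: 3

Derivation:
Initial component count: 2
Remove (2,4): it was a bridge. Count increases: 2 -> 3.
  After removal, components: {0} {1,3,4,5,6,7,8} {2}
New component count: 3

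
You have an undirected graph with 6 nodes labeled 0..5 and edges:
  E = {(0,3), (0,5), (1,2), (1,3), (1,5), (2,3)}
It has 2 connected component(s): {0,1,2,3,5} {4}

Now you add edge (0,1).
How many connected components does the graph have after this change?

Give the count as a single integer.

Answer: 2

Derivation:
Initial component count: 2
Add (0,1): endpoints already in same component. Count unchanged: 2.
New component count: 2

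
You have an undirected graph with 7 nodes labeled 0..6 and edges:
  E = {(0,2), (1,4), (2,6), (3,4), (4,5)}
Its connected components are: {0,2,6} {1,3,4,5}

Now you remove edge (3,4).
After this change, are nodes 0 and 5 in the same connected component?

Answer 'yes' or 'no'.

Initial components: {0,2,6} {1,3,4,5}
Removing edge (3,4): it was a bridge — component count 2 -> 3.
New components: {0,2,6} {1,4,5} {3}
Are 0 and 5 in the same component? no

Answer: no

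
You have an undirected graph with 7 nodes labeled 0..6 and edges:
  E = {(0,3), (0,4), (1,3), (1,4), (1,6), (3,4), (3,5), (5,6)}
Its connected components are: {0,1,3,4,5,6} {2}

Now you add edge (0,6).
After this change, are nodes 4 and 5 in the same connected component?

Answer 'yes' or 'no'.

Initial components: {0,1,3,4,5,6} {2}
Adding edge (0,6): both already in same component {0,1,3,4,5,6}. No change.
New components: {0,1,3,4,5,6} {2}
Are 4 and 5 in the same component? yes

Answer: yes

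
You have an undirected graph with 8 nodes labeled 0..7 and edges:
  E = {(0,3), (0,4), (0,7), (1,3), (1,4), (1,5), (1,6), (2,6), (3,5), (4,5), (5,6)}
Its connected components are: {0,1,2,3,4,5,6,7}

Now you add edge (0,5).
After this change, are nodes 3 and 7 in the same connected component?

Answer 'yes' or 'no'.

Initial components: {0,1,2,3,4,5,6,7}
Adding edge (0,5): both already in same component {0,1,2,3,4,5,6,7}. No change.
New components: {0,1,2,3,4,5,6,7}
Are 3 and 7 in the same component? yes

Answer: yes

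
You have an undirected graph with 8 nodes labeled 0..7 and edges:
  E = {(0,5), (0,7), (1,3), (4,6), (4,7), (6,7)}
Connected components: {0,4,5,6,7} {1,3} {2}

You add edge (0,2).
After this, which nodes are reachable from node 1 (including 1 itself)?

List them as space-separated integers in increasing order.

Before: nodes reachable from 1: {1,3}
Adding (0,2): merges two components, but neither contains 1. Reachability from 1 unchanged.
After: nodes reachable from 1: {1,3}

Answer: 1 3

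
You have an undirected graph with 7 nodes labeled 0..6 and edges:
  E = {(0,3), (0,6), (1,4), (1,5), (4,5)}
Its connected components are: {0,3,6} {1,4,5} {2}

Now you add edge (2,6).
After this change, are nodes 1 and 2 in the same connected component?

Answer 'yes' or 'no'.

Answer: no

Derivation:
Initial components: {0,3,6} {1,4,5} {2}
Adding edge (2,6): merges {2} and {0,3,6}.
New components: {0,2,3,6} {1,4,5}
Are 1 and 2 in the same component? no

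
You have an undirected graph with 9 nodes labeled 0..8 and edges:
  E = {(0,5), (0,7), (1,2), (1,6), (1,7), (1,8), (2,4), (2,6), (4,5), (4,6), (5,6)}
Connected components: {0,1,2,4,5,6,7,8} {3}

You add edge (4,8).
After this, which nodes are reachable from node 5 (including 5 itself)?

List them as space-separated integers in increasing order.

Answer: 0 1 2 4 5 6 7 8

Derivation:
Before: nodes reachable from 5: {0,1,2,4,5,6,7,8}
Adding (4,8): both endpoints already in same component. Reachability from 5 unchanged.
After: nodes reachable from 5: {0,1,2,4,5,6,7,8}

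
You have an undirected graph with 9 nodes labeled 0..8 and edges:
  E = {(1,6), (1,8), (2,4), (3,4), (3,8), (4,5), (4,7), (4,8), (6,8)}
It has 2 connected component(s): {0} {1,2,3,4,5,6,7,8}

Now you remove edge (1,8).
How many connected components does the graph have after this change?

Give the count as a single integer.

Answer: 2

Derivation:
Initial component count: 2
Remove (1,8): not a bridge. Count unchanged: 2.
  After removal, components: {0} {1,2,3,4,5,6,7,8}
New component count: 2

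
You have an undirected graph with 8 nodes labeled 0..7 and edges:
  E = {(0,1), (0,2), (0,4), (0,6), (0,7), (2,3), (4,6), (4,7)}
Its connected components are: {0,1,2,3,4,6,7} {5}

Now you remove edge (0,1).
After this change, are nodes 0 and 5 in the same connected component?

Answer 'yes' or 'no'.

Answer: no

Derivation:
Initial components: {0,1,2,3,4,6,7} {5}
Removing edge (0,1): it was a bridge — component count 2 -> 3.
New components: {0,2,3,4,6,7} {1} {5}
Are 0 and 5 in the same component? no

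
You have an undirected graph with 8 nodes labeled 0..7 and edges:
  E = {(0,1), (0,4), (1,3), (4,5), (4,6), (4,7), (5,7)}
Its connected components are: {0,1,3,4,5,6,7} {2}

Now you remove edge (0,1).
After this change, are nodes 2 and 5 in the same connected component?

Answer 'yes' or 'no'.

Initial components: {0,1,3,4,5,6,7} {2}
Removing edge (0,1): it was a bridge — component count 2 -> 3.
New components: {0,4,5,6,7} {1,3} {2}
Are 2 and 5 in the same component? no

Answer: no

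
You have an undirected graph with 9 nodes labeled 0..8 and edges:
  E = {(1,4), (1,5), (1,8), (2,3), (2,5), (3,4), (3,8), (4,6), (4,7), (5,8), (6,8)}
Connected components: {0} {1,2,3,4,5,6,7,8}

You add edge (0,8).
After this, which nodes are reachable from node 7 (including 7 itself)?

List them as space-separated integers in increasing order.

Before: nodes reachable from 7: {1,2,3,4,5,6,7,8}
Adding (0,8): merges 7's component with another. Reachability grows.
After: nodes reachable from 7: {0,1,2,3,4,5,6,7,8}

Answer: 0 1 2 3 4 5 6 7 8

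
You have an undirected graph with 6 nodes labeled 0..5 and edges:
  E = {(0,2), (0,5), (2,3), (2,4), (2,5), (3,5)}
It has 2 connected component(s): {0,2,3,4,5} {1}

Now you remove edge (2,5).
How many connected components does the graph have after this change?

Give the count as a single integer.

Answer: 2

Derivation:
Initial component count: 2
Remove (2,5): not a bridge. Count unchanged: 2.
  After removal, components: {0,2,3,4,5} {1}
New component count: 2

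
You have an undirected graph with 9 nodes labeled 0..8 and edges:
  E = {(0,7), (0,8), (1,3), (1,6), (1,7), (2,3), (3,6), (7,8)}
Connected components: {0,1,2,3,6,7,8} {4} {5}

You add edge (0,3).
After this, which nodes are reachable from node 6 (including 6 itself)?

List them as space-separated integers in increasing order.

Answer: 0 1 2 3 6 7 8

Derivation:
Before: nodes reachable from 6: {0,1,2,3,6,7,8}
Adding (0,3): both endpoints already in same component. Reachability from 6 unchanged.
After: nodes reachable from 6: {0,1,2,3,6,7,8}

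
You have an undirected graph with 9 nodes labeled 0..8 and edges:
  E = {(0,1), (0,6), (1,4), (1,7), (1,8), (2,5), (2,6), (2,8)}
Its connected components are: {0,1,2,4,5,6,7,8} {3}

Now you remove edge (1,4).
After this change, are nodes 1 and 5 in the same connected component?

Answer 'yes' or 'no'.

Initial components: {0,1,2,4,5,6,7,8} {3}
Removing edge (1,4): it was a bridge — component count 2 -> 3.
New components: {0,1,2,5,6,7,8} {3} {4}
Are 1 and 5 in the same component? yes

Answer: yes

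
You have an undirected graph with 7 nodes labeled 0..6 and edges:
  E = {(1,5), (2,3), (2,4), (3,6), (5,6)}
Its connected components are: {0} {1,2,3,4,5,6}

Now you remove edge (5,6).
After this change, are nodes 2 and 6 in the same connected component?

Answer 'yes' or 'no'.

Initial components: {0} {1,2,3,4,5,6}
Removing edge (5,6): it was a bridge — component count 2 -> 3.
New components: {0} {1,5} {2,3,4,6}
Are 2 and 6 in the same component? yes

Answer: yes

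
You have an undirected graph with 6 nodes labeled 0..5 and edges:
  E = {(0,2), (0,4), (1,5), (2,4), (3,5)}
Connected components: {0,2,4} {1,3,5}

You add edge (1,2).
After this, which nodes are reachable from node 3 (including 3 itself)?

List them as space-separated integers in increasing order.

Before: nodes reachable from 3: {1,3,5}
Adding (1,2): merges 3's component with another. Reachability grows.
After: nodes reachable from 3: {0,1,2,3,4,5}

Answer: 0 1 2 3 4 5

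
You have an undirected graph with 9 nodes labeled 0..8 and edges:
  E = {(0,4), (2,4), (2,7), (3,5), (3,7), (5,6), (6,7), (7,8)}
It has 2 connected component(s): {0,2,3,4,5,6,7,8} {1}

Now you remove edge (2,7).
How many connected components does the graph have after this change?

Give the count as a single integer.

Answer: 3

Derivation:
Initial component count: 2
Remove (2,7): it was a bridge. Count increases: 2 -> 3.
  After removal, components: {0,2,4} {1} {3,5,6,7,8}
New component count: 3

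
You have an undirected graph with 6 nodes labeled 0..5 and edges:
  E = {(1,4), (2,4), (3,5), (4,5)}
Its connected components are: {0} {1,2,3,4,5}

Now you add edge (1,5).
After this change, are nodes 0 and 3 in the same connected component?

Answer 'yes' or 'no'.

Initial components: {0} {1,2,3,4,5}
Adding edge (1,5): both already in same component {1,2,3,4,5}. No change.
New components: {0} {1,2,3,4,5}
Are 0 and 3 in the same component? no

Answer: no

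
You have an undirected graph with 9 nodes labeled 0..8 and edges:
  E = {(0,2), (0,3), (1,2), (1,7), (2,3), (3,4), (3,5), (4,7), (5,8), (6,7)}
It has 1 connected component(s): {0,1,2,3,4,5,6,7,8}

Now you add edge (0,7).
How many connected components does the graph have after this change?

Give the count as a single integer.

Initial component count: 1
Add (0,7): endpoints already in same component. Count unchanged: 1.
New component count: 1

Answer: 1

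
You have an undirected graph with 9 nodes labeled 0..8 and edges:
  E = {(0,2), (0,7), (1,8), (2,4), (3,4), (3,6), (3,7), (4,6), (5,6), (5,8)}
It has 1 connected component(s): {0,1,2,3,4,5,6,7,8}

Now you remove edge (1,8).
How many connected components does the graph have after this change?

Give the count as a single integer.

Answer: 2

Derivation:
Initial component count: 1
Remove (1,8): it was a bridge. Count increases: 1 -> 2.
  After removal, components: {0,2,3,4,5,6,7,8} {1}
New component count: 2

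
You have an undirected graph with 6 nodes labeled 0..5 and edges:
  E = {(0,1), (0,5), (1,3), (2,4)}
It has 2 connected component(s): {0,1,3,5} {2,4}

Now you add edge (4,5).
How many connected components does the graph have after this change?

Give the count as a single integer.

Initial component count: 2
Add (4,5): merges two components. Count decreases: 2 -> 1.
New component count: 1

Answer: 1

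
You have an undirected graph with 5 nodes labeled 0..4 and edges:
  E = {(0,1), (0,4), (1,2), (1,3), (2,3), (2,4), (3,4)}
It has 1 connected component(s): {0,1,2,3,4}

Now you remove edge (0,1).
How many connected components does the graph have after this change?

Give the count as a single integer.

Answer: 1

Derivation:
Initial component count: 1
Remove (0,1): not a bridge. Count unchanged: 1.
  After removal, components: {0,1,2,3,4}
New component count: 1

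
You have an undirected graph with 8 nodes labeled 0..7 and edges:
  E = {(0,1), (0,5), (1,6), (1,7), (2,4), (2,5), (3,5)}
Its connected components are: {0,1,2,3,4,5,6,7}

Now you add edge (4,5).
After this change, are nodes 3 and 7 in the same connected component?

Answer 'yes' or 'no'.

Initial components: {0,1,2,3,4,5,6,7}
Adding edge (4,5): both already in same component {0,1,2,3,4,5,6,7}. No change.
New components: {0,1,2,3,4,5,6,7}
Are 3 and 7 in the same component? yes

Answer: yes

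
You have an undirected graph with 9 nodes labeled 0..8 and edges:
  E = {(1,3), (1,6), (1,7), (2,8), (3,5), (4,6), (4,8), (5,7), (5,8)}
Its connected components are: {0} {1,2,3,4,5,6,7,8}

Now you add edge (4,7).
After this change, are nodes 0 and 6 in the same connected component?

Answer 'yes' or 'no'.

Answer: no

Derivation:
Initial components: {0} {1,2,3,4,5,6,7,8}
Adding edge (4,7): both already in same component {1,2,3,4,5,6,7,8}. No change.
New components: {0} {1,2,3,4,5,6,7,8}
Are 0 and 6 in the same component? no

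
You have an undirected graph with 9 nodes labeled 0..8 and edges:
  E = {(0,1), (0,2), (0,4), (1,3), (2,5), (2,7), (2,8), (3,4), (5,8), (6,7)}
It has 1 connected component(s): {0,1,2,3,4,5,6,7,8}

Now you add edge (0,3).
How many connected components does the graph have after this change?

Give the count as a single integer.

Initial component count: 1
Add (0,3): endpoints already in same component. Count unchanged: 1.
New component count: 1

Answer: 1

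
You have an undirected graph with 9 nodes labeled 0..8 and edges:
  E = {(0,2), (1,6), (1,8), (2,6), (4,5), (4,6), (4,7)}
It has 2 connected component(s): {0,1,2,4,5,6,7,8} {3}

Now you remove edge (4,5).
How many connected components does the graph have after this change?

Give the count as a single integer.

Initial component count: 2
Remove (4,5): it was a bridge. Count increases: 2 -> 3.
  After removal, components: {0,1,2,4,6,7,8} {3} {5}
New component count: 3

Answer: 3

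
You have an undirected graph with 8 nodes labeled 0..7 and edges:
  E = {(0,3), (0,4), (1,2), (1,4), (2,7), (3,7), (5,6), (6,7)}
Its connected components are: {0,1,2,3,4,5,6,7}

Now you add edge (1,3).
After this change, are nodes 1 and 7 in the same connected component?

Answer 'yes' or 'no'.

Answer: yes

Derivation:
Initial components: {0,1,2,3,4,5,6,7}
Adding edge (1,3): both already in same component {0,1,2,3,4,5,6,7}. No change.
New components: {0,1,2,3,4,5,6,7}
Are 1 and 7 in the same component? yes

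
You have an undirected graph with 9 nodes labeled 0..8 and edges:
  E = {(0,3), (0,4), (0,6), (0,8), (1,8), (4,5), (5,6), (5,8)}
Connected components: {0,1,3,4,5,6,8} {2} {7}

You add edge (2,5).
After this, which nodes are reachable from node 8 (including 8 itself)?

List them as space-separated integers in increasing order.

Before: nodes reachable from 8: {0,1,3,4,5,6,8}
Adding (2,5): merges 8's component with another. Reachability grows.
After: nodes reachable from 8: {0,1,2,3,4,5,6,8}

Answer: 0 1 2 3 4 5 6 8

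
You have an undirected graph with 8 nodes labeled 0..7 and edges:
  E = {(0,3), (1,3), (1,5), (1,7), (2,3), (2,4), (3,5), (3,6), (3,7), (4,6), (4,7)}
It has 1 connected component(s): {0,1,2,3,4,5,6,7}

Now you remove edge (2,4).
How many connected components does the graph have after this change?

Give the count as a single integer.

Answer: 1

Derivation:
Initial component count: 1
Remove (2,4): not a bridge. Count unchanged: 1.
  After removal, components: {0,1,2,3,4,5,6,7}
New component count: 1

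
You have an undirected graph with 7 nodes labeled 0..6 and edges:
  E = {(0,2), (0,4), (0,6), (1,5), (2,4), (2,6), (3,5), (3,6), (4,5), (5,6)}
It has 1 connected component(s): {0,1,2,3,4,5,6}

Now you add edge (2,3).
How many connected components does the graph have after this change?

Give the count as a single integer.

Answer: 1

Derivation:
Initial component count: 1
Add (2,3): endpoints already in same component. Count unchanged: 1.
New component count: 1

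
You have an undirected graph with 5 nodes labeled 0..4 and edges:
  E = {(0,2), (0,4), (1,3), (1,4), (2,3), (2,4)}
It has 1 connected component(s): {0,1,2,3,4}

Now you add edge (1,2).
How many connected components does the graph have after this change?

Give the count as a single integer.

Initial component count: 1
Add (1,2): endpoints already in same component. Count unchanged: 1.
New component count: 1

Answer: 1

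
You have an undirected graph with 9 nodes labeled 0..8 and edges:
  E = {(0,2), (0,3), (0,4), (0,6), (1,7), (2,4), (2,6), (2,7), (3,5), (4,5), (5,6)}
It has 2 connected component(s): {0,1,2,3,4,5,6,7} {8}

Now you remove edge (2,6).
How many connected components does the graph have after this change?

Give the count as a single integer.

Answer: 2

Derivation:
Initial component count: 2
Remove (2,6): not a bridge. Count unchanged: 2.
  After removal, components: {0,1,2,3,4,5,6,7} {8}
New component count: 2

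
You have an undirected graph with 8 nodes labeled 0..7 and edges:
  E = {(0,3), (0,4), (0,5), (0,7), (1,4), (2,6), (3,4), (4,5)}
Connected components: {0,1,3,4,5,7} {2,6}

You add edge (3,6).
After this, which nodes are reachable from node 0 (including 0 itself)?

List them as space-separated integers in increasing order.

Answer: 0 1 2 3 4 5 6 7

Derivation:
Before: nodes reachable from 0: {0,1,3,4,5,7}
Adding (3,6): merges 0's component with another. Reachability grows.
After: nodes reachable from 0: {0,1,2,3,4,5,6,7}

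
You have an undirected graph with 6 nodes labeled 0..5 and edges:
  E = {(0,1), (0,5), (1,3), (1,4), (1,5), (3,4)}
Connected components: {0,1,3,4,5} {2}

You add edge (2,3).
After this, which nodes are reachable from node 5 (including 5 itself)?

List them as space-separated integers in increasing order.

Before: nodes reachable from 5: {0,1,3,4,5}
Adding (2,3): merges 5's component with another. Reachability grows.
After: nodes reachable from 5: {0,1,2,3,4,5}

Answer: 0 1 2 3 4 5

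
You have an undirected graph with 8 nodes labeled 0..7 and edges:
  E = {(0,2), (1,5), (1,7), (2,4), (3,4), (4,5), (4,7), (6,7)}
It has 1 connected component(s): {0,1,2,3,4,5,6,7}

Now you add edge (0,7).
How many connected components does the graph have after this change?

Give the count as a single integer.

Answer: 1

Derivation:
Initial component count: 1
Add (0,7): endpoints already in same component. Count unchanged: 1.
New component count: 1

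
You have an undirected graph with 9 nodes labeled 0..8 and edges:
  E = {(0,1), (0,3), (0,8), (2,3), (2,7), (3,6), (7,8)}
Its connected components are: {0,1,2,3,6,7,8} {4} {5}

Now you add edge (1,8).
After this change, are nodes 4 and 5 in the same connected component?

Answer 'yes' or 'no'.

Initial components: {0,1,2,3,6,7,8} {4} {5}
Adding edge (1,8): both already in same component {0,1,2,3,6,7,8}. No change.
New components: {0,1,2,3,6,7,8} {4} {5}
Are 4 and 5 in the same component? no

Answer: no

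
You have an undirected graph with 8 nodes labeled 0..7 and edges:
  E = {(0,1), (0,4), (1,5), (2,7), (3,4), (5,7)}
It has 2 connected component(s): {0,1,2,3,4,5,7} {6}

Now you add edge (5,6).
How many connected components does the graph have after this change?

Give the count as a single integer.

Initial component count: 2
Add (5,6): merges two components. Count decreases: 2 -> 1.
New component count: 1

Answer: 1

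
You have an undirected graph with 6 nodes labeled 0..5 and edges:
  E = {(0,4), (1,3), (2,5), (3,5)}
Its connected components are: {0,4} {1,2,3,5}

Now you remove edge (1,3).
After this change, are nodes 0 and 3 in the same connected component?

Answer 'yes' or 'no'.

Answer: no

Derivation:
Initial components: {0,4} {1,2,3,5}
Removing edge (1,3): it was a bridge — component count 2 -> 3.
New components: {0,4} {1} {2,3,5}
Are 0 and 3 in the same component? no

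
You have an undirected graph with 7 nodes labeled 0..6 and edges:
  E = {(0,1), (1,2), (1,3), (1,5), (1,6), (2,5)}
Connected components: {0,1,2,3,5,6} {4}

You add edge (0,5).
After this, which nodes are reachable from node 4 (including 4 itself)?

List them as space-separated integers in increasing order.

Answer: 4

Derivation:
Before: nodes reachable from 4: {4}
Adding (0,5): both endpoints already in same component. Reachability from 4 unchanged.
After: nodes reachable from 4: {4}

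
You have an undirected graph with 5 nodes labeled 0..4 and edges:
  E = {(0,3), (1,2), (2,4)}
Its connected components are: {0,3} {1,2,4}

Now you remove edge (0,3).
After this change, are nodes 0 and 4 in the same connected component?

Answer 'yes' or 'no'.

Answer: no

Derivation:
Initial components: {0,3} {1,2,4}
Removing edge (0,3): it was a bridge — component count 2 -> 3.
New components: {0} {1,2,4} {3}
Are 0 and 4 in the same component? no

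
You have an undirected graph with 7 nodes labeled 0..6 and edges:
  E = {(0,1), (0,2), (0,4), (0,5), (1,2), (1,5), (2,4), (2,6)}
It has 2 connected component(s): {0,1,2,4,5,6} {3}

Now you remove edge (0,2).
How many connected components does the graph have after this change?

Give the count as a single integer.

Answer: 2

Derivation:
Initial component count: 2
Remove (0,2): not a bridge. Count unchanged: 2.
  After removal, components: {0,1,2,4,5,6} {3}
New component count: 2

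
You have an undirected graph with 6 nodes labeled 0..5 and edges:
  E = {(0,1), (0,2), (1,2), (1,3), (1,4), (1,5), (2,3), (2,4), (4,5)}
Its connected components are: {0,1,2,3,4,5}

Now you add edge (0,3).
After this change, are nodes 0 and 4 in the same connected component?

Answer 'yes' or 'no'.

Answer: yes

Derivation:
Initial components: {0,1,2,3,4,5}
Adding edge (0,3): both already in same component {0,1,2,3,4,5}. No change.
New components: {0,1,2,3,4,5}
Are 0 and 4 in the same component? yes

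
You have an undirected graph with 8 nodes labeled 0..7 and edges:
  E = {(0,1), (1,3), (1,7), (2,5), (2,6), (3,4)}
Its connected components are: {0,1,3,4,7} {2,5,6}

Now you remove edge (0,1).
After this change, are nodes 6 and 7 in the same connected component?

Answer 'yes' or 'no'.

Initial components: {0,1,3,4,7} {2,5,6}
Removing edge (0,1): it was a bridge — component count 2 -> 3.
New components: {0} {1,3,4,7} {2,5,6}
Are 6 and 7 in the same component? no

Answer: no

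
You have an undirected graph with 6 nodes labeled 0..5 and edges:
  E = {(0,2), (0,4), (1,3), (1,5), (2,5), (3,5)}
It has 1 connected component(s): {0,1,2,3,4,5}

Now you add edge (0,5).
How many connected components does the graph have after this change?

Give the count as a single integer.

Answer: 1

Derivation:
Initial component count: 1
Add (0,5): endpoints already in same component. Count unchanged: 1.
New component count: 1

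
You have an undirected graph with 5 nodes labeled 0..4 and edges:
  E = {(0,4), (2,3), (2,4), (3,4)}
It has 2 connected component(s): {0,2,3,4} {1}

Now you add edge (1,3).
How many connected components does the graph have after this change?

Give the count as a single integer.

Answer: 1

Derivation:
Initial component count: 2
Add (1,3): merges two components. Count decreases: 2 -> 1.
New component count: 1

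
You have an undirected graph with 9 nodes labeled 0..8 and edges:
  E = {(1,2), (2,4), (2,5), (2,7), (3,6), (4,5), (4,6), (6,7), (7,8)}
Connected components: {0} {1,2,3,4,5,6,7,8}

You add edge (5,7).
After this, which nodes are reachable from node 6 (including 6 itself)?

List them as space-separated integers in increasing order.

Before: nodes reachable from 6: {1,2,3,4,5,6,7,8}
Adding (5,7): both endpoints already in same component. Reachability from 6 unchanged.
After: nodes reachable from 6: {1,2,3,4,5,6,7,8}

Answer: 1 2 3 4 5 6 7 8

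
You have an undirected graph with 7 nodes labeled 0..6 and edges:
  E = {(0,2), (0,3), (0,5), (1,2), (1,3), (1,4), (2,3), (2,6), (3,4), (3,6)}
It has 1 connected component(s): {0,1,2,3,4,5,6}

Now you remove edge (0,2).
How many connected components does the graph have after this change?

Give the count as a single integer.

Initial component count: 1
Remove (0,2): not a bridge. Count unchanged: 1.
  After removal, components: {0,1,2,3,4,5,6}
New component count: 1

Answer: 1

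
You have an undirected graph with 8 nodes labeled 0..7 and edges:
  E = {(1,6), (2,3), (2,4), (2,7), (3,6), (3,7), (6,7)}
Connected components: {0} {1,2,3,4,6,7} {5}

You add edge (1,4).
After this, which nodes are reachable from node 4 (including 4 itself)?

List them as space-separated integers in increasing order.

Before: nodes reachable from 4: {1,2,3,4,6,7}
Adding (1,4): both endpoints already in same component. Reachability from 4 unchanged.
After: nodes reachable from 4: {1,2,3,4,6,7}

Answer: 1 2 3 4 6 7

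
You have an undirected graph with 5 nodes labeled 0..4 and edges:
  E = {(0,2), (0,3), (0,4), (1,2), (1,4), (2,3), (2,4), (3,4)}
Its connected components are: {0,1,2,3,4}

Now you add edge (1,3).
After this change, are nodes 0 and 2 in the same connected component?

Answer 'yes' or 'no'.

Answer: yes

Derivation:
Initial components: {0,1,2,3,4}
Adding edge (1,3): both already in same component {0,1,2,3,4}. No change.
New components: {0,1,2,3,4}
Are 0 and 2 in the same component? yes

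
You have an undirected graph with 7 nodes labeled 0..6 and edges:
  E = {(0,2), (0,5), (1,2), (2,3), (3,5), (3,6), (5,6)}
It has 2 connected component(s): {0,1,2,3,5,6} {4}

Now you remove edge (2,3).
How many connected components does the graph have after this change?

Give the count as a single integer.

Answer: 2

Derivation:
Initial component count: 2
Remove (2,3): not a bridge. Count unchanged: 2.
  After removal, components: {0,1,2,3,5,6} {4}
New component count: 2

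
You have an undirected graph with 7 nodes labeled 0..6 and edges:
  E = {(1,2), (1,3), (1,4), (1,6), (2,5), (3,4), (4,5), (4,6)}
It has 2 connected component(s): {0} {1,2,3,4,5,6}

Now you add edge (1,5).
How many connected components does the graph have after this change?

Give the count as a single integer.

Answer: 2

Derivation:
Initial component count: 2
Add (1,5): endpoints already in same component. Count unchanged: 2.
New component count: 2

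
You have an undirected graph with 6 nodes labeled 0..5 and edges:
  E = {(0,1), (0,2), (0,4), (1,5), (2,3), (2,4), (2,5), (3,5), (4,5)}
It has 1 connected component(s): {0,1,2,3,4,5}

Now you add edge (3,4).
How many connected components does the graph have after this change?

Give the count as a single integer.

Answer: 1

Derivation:
Initial component count: 1
Add (3,4): endpoints already in same component. Count unchanged: 1.
New component count: 1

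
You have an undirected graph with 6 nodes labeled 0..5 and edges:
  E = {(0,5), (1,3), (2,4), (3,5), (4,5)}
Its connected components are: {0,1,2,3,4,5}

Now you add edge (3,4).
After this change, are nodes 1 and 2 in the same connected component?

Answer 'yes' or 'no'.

Initial components: {0,1,2,3,4,5}
Adding edge (3,4): both already in same component {0,1,2,3,4,5}. No change.
New components: {0,1,2,3,4,5}
Are 1 and 2 in the same component? yes

Answer: yes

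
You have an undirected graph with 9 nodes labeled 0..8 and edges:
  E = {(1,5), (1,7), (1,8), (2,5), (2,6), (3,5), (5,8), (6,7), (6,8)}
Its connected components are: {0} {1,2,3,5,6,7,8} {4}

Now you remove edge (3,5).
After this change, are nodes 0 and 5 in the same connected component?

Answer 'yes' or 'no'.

Answer: no

Derivation:
Initial components: {0} {1,2,3,5,6,7,8} {4}
Removing edge (3,5): it was a bridge — component count 3 -> 4.
New components: {0} {1,2,5,6,7,8} {3} {4}
Are 0 and 5 in the same component? no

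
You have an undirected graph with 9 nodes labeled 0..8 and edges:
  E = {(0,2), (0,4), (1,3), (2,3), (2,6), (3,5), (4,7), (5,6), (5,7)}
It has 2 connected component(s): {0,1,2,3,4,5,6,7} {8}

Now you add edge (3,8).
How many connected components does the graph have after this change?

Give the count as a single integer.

Answer: 1

Derivation:
Initial component count: 2
Add (3,8): merges two components. Count decreases: 2 -> 1.
New component count: 1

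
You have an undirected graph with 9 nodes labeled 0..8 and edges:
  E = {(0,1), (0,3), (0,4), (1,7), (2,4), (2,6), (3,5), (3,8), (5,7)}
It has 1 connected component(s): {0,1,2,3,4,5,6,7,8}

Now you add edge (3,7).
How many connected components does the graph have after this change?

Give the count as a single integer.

Answer: 1

Derivation:
Initial component count: 1
Add (3,7): endpoints already in same component. Count unchanged: 1.
New component count: 1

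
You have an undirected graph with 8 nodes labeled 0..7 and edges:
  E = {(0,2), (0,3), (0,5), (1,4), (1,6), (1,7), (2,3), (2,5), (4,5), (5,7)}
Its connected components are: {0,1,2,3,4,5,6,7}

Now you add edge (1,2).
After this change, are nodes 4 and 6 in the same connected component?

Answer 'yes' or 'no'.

Initial components: {0,1,2,3,4,5,6,7}
Adding edge (1,2): both already in same component {0,1,2,3,4,5,6,7}. No change.
New components: {0,1,2,3,4,5,6,7}
Are 4 and 6 in the same component? yes

Answer: yes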